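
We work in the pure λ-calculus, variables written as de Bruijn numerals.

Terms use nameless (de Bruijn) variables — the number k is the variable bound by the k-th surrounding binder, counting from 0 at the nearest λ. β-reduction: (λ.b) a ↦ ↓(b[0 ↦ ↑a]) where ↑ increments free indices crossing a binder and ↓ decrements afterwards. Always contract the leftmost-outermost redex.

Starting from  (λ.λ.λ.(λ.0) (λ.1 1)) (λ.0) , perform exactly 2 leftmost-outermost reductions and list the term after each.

Answer: after 2 steps: λ.λ.λ.1 1

Reduction:
  start: (λ.λ.λ.(λ.0) (λ.1 1)) (λ.0)
  →1  λ.λ.(λ.0) (λ.1 1)
  →2  λ.λ.λ.1 1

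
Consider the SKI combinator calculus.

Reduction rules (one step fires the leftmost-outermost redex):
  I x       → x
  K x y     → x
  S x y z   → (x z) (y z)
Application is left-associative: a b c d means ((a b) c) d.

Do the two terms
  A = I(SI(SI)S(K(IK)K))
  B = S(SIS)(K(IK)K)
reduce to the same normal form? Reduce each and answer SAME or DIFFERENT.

Term A:
  start: I(SI(SI)S(K(IK)K))
  →1  SI(SI)S(K(IK)K)
  →2  IS(SIS)(K(IK)K)
  →3  S(SIS)(K(IK)K)
  →4  S(SIS)(IK)
  →5  S(SIS)K

Term B:
  start: S(SIS)(K(IK)K)
  →1  S(SIS)(IK)
  →2  S(SIS)K

Answer: SAME — A ⇓ S(SIS)K, B ⇓ S(SIS)K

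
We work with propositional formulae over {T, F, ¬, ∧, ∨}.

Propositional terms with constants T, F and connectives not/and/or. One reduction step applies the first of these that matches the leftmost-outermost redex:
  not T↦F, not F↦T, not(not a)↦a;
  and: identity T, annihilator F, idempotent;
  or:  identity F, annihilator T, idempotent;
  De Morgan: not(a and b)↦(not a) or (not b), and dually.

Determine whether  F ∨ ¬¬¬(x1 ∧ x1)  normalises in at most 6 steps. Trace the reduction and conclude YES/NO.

Answer: YES — reaches normal form ¬x1 in 4 ≤ 6 steps

Derivation:
  start: F ∨ ¬¬¬(x1 ∧ x1)
  [1] ¬¬¬(x1 ∧ x1)
  [2] ¬(x1 ∧ x1)
  [3] ¬x1 ∨ ¬x1
  [4] ¬x1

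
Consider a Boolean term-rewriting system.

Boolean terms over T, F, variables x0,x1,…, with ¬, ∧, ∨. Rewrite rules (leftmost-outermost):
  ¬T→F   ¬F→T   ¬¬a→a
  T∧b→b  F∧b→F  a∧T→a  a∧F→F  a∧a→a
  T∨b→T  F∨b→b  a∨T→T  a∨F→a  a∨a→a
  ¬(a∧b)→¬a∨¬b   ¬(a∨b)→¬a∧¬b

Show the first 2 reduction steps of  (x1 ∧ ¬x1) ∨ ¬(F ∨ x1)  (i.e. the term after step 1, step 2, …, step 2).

  start: (x1 ∧ ¬x1) ∨ ¬(F ∨ x1)
  →1  (x1 ∧ ¬x1) ∨ (¬F ∧ ¬x1)
  →2  (x1 ∧ ¬x1) ∨ (T ∧ ¬x1)

Answer: after 2 steps: (x1 ∧ ¬x1) ∨ (T ∧ ¬x1)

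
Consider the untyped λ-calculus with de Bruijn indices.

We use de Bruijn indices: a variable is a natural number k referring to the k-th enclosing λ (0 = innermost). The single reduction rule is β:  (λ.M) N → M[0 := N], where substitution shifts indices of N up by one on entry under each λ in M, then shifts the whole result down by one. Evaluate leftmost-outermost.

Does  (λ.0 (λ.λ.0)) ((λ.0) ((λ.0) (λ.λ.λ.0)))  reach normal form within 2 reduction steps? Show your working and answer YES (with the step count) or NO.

  start: (λ.0 (λ.λ.0)) ((λ.0) ((λ.0) (λ.λ.λ.0)))
  step 1: (λ.0) ((λ.0) (λ.λ.λ.0)) (λ.λ.0)
  step 2: (λ.0) (λ.λ.λ.0) (λ.λ.0)

Answer: NO — after 2 steps the term is (λ.0) (λ.λ.λ.0) (λ.λ.0), not yet normal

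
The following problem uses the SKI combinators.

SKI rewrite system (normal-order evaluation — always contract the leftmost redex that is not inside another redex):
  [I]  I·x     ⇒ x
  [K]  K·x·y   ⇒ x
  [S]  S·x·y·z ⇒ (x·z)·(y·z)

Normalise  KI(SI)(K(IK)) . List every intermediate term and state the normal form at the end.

Answer: normal form = KK  (in 3 steps)

Working:
  start: KI(SI)(K(IK))
  step 1: I(K(IK))
  step 2: K(IK)
  step 3: KK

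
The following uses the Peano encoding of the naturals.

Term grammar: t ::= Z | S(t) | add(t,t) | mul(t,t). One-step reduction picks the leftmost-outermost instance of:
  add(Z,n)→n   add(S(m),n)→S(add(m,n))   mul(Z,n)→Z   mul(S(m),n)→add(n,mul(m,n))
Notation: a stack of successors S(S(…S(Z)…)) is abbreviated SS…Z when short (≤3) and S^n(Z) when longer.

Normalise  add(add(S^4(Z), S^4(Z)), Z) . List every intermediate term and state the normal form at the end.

Answer: normal form = S^8(Z)  (in 14 steps)

Working:
  start: add(add(S^4(Z), S^4(Z)), Z)
  [1] add(S(add(SSSZ, S^4(Z))), Z)
  [2] S(add(add(SSSZ, S^4(Z)), Z))
  [3] S(add(S(add(SSZ, S^4(Z))), Z))
  [4] S(S(add(add(SSZ, S^4(Z)), Z)))
  [5] S(S(add(S(add(SZ, S^4(Z))), Z)))
  [6] S(S(S(add(add(SZ, S^4(Z)), Z))))
  [7] S(S(S(add(S(add(Z, S^4(Z))), Z))))
  [8] S(S(S(S(add(add(Z, S^4(Z)), Z)))))
  [9] S(S(S(S(add(S^4(Z), Z)))))
  [10] S(S(S(S(S(add(SSSZ, Z))))))
  [11] S(S(S(S(S(S(add(SSZ, Z)))))))
  [12] S(S(S(S(S(S(S(add(SZ, Z))))))))
  [13] S(S(S(S(S(S(S(S(add(Z, Z)))))))))
  [14] S^8(Z)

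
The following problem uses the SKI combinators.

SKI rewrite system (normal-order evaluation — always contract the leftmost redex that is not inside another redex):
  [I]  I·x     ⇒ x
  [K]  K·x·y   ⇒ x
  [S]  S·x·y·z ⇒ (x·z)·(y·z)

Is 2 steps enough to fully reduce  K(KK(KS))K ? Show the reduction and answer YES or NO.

Answer: YES — reaches normal form K in 2 ≤ 2 steps

Working:
  start: K(KK(KS))K
  →1  KK(KS)
  →2  K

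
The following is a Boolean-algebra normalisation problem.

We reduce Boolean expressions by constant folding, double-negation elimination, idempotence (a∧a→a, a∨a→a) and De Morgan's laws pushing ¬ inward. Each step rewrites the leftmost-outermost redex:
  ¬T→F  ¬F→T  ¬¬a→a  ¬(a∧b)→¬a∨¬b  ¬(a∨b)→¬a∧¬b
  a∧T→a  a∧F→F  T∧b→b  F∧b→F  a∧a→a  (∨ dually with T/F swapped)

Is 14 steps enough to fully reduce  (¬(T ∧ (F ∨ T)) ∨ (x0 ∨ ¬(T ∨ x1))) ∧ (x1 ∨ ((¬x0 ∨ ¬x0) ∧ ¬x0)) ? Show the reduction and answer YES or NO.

  start: (¬(T ∧ (F ∨ T)) ∨ (x0 ∨ ¬(T ∨ x1))) ∧ (x1 ∨ ((¬x0 ∨ ¬x0) ∧ ¬x0))
  →1  ((¬T ∨ ¬(F ∨ T)) ∨ (x0 ∨ ¬(T ∨ x1))) ∧ (x1 ∨ ((¬x0 ∨ ¬x0) ∧ ¬x0))
  →2  ((F ∨ ¬(F ∨ T)) ∨ (x0 ∨ ¬(T ∨ x1))) ∧ (x1 ∨ ((¬x0 ∨ ¬x0) ∧ ¬x0))
  →3  (¬(F ∨ T) ∨ (x0 ∨ ¬(T ∨ x1))) ∧ (x1 ∨ ((¬x0 ∨ ¬x0) ∧ ¬x0))
  →4  ((¬F ∧ ¬T) ∨ (x0 ∨ ¬(T ∨ x1))) ∧ (x1 ∨ ((¬x0 ∨ ¬x0) ∧ ¬x0))
  →5  ((T ∧ ¬T) ∨ (x0 ∨ ¬(T ∨ x1))) ∧ (x1 ∨ ((¬x0 ∨ ¬x0) ∧ ¬x0))
  →6  (¬T ∨ (x0 ∨ ¬(T ∨ x1))) ∧ (x1 ∨ ((¬x0 ∨ ¬x0) ∧ ¬x0))
  →7  (F ∨ (x0 ∨ ¬(T ∨ x1))) ∧ (x1 ∨ ((¬x0 ∨ ¬x0) ∧ ¬x0))
  →8  (x0 ∨ ¬(T ∨ x1)) ∧ (x1 ∨ ((¬x0 ∨ ¬x0) ∧ ¬x0))
  →9  (x0 ∨ (¬T ∧ ¬x1)) ∧ (x1 ∨ ((¬x0 ∨ ¬x0) ∧ ¬x0))
  →10  (x0 ∨ (F ∧ ¬x1)) ∧ (x1 ∨ ((¬x0 ∨ ¬x0) ∧ ¬x0))
  →11  (x0 ∨ F) ∧ (x1 ∨ ((¬x0 ∨ ¬x0) ∧ ¬x0))
  →12  x0 ∧ (x1 ∨ ((¬x0 ∨ ¬x0) ∧ ¬x0))
  →13  x0 ∧ (x1 ∨ (¬x0 ∧ ¬x0))
  →14  x0 ∧ (x1 ∨ ¬x0)

Answer: YES — reaches normal form x0 ∧ (x1 ∨ ¬x0) in 14 ≤ 14 steps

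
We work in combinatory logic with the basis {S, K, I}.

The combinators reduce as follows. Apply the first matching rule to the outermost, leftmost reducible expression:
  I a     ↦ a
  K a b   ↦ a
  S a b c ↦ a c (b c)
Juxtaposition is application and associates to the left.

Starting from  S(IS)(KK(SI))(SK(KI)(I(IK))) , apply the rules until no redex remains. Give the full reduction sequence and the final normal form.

Answer: normal form = SK(KK)  (in 11 steps)

Reduction:
  start: S(IS)(KK(SI))(SK(KI)(I(IK)))
  [1] IS(SK(KI)(I(IK)))(KK(SI)(SK(KI)(I(IK))))
  [2] S(SK(KI)(I(IK)))(KK(SI)(SK(KI)(I(IK))))
  [3] S(K(I(IK))(KI(I(IK))))(KK(SI)(SK(KI)(I(IK))))
  [4] S(I(IK))(KK(SI)(SK(KI)(I(IK))))
  [5] S(IK)(KK(SI)(SK(KI)(I(IK))))
  [6] SK(KK(SI)(SK(KI)(I(IK))))
  [7] SK(K(SK(KI)(I(IK))))
  [8] SK(K(K(I(IK))(KI(I(IK)))))
  [9] SK(K(I(IK)))
  [10] SK(K(IK))
  [11] SK(KK)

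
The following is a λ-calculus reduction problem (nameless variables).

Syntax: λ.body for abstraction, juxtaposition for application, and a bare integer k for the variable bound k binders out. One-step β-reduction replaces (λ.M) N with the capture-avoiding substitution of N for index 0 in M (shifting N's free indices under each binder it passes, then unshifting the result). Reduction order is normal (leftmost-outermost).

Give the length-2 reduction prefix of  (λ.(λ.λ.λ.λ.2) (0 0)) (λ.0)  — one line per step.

  start: (λ.(λ.λ.λ.λ.2) (0 0)) (λ.0)
  step 1: (λ.λ.λ.λ.2) ((λ.0) (λ.0))
  step 2: λ.λ.λ.2

Answer: after 2 steps: λ.λ.λ.2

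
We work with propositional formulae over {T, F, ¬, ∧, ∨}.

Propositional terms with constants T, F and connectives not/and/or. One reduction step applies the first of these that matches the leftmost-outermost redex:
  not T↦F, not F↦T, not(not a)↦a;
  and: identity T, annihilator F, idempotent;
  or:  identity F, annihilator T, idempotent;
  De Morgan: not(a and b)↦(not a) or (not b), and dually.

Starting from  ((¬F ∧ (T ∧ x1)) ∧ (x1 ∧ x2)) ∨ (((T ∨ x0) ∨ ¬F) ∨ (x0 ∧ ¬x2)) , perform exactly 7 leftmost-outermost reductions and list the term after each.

  start: ((¬F ∧ (T ∧ x1)) ∧ (x1 ∧ x2)) ∨ (((T ∨ x0) ∨ ¬F) ∨ (x0 ∧ ¬x2))
  step 1: ((T ∧ (T ∧ x1)) ∧ (x1 ∧ x2)) ∨ (((T ∨ x0) ∨ ¬F) ∨ (x0 ∧ ¬x2))
  step 2: ((T ∧ x1) ∧ (x1 ∧ x2)) ∨ (((T ∨ x0) ∨ ¬F) ∨ (x0 ∧ ¬x2))
  step 3: (x1 ∧ (x1 ∧ x2)) ∨ (((T ∨ x0) ∨ ¬F) ∨ (x0 ∧ ¬x2))
  step 4: (x1 ∧ (x1 ∧ x2)) ∨ ((T ∨ ¬F) ∨ (x0 ∧ ¬x2))
  step 5: (x1 ∧ (x1 ∧ x2)) ∨ (T ∨ (x0 ∧ ¬x2))
  step 6: (x1 ∧ (x1 ∧ x2)) ∨ T
  step 7: T

Answer: after 7 steps: T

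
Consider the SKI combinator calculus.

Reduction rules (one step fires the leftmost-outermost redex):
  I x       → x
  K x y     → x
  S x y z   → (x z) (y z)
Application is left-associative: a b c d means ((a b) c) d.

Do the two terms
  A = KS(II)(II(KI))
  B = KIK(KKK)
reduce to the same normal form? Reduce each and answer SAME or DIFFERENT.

Term A:
  start: KS(II)(II(KI))
  [1] S(II(KI))
  [2] S(I(KI))
  [3] S(KI)

Term B:
  start: KIK(KKK)
  [1] I(KKK)
  [2] KKK
  [3] K

Answer: DIFFERENT — A ⇓ S(KI), B ⇓ K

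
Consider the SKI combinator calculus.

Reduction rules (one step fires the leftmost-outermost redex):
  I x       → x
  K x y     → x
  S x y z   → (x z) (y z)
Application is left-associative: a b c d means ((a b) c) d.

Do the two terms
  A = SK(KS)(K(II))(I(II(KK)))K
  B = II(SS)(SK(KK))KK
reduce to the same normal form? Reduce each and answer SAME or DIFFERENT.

Answer: SAME — A ⇓ K, B ⇓ K

Derivation:
Term A:
  start: SK(KS)(K(II))(I(II(KK)))K
  step 1: K(K(II))(KS(K(II)))(I(II(KK)))K
  step 2: K(II)(I(II(KK)))K
  step 3: IIK
  step 4: IK
  step 5: K

Term B:
  start: II(SS)(SK(KK))KK
  step 1: I(SS)(SK(KK))KK
  step 2: SS(SK(KK))KK
  step 3: SK(SK(KK)K)K
  step 4: KK(SK(KK)KK)
  step 5: K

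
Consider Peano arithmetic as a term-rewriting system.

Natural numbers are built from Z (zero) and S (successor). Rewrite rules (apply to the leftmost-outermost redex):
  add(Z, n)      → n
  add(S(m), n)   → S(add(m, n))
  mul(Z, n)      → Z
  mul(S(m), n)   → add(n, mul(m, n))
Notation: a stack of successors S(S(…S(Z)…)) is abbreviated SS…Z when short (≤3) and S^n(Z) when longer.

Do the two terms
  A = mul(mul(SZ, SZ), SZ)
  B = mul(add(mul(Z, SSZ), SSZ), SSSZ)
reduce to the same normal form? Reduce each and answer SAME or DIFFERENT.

Term A:
  start: mul(mul(SZ, SZ), SZ)
  step 1: mul(add(SZ, mul(Z, SZ)), SZ)
  step 2: mul(S(add(Z, mul(Z, SZ))), SZ)
  step 3: add(SZ, mul(add(Z, mul(Z, SZ)), SZ))
  step 4: S(add(Z, mul(add(Z, mul(Z, SZ)), SZ)))
  step 5: S(mul(add(Z, mul(Z, SZ)), SZ))
  step 6: S(mul(mul(Z, SZ), SZ))
  step 7: S(mul(Z, SZ))
  step 8: SZ

Term B:
  start: mul(add(mul(Z, SSZ), SSZ), SSSZ)
  step 1: mul(add(Z, SSZ), SSSZ)
  step 2: mul(SSZ, SSSZ)
  step 3: add(SSSZ, mul(SZ, SSSZ))
  step 4: S(add(SSZ, mul(SZ, SSSZ)))
  step 5: S(S(add(SZ, mul(SZ, SSSZ))))
  step 6: S(S(S(add(Z, mul(SZ, SSSZ)))))
  step 7: S(S(S(mul(SZ, SSSZ))))
  step 8: S(S(S(add(SSSZ, mul(Z, SSSZ)))))
  step 9: S(S(S(S(add(SSZ, mul(Z, SSSZ))))))
  step 10: S(S(S(S(S(add(SZ, mul(Z, SSSZ)))))))
  step 11: S(S(S(S(S(S(add(Z, mul(Z, SSSZ))))))))
  step 12: S(S(S(S(S(S(mul(Z, SSSZ)))))))
  step 13: S^6(Z)

Answer: DIFFERENT — A ⇓ SZ, B ⇓ S^6(Z)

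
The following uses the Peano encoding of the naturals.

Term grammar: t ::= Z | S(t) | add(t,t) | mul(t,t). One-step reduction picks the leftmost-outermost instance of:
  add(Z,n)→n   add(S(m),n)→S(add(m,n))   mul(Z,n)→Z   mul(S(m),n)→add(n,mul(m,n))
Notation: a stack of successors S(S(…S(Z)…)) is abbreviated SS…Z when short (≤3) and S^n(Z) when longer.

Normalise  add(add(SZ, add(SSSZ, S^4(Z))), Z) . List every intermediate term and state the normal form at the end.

Answer: normal form = S^8(Z)  (in 15 steps)

Reduction:
  start: add(add(SZ, add(SSSZ, S^4(Z))), Z)
  step 1: add(S(add(Z, add(SSSZ, S^4(Z)))), Z)
  step 2: S(add(add(Z, add(SSSZ, S^4(Z))), Z))
  step 3: S(add(add(SSSZ, S^4(Z)), Z))
  step 4: S(add(S(add(SSZ, S^4(Z))), Z))
  step 5: S(S(add(add(SSZ, S^4(Z)), Z)))
  step 6: S(S(add(S(add(SZ, S^4(Z))), Z)))
  step 7: S(S(S(add(add(SZ, S^4(Z)), Z))))
  step 8: S(S(S(add(S(add(Z, S^4(Z))), Z))))
  step 9: S(S(S(S(add(add(Z, S^4(Z)), Z)))))
  step 10: S(S(S(S(add(S^4(Z), Z)))))
  step 11: S(S(S(S(S(add(SSSZ, Z))))))
  step 12: S(S(S(S(S(S(add(SSZ, Z)))))))
  step 13: S(S(S(S(S(S(S(add(SZ, Z))))))))
  step 14: S(S(S(S(S(S(S(S(add(Z, Z)))))))))
  step 15: S^8(Z)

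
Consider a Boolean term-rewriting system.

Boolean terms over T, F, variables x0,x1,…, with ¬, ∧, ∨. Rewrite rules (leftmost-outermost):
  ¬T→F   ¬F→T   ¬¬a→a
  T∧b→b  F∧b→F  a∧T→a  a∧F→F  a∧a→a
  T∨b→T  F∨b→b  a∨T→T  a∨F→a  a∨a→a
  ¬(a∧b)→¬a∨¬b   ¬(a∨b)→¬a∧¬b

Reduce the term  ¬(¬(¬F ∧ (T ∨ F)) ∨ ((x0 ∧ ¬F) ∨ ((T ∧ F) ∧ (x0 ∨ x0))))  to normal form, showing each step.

  start: ¬(¬(¬F ∧ (T ∨ F)) ∨ ((x0 ∧ ¬F) ∨ ((T ∧ F) ∧ (x0 ∨ x0))))
  step 1: ¬¬(¬F ∧ (T ∨ F)) ∧ ¬((x0 ∧ ¬F) ∨ ((T ∧ F) ∧ (x0 ∨ x0)))
  step 2: (¬F ∧ (T ∨ F)) ∧ ¬((x0 ∧ ¬F) ∨ ((T ∧ F) ∧ (x0 ∨ x0)))
  step 3: (T ∧ (T ∨ F)) ∧ ¬((x0 ∧ ¬F) ∨ ((T ∧ F) ∧ (x0 ∨ x0)))
  step 4: (T ∨ F) ∧ ¬((x0 ∧ ¬F) ∨ ((T ∧ F) ∧ (x0 ∨ x0)))
  step 5: T ∧ ¬((x0 ∧ ¬F) ∨ ((T ∧ F) ∧ (x0 ∨ x0)))
  step 6: ¬((x0 ∧ ¬F) ∨ ((T ∧ F) ∧ (x0 ∨ x0)))
  step 7: ¬(x0 ∧ ¬F) ∧ ¬((T ∧ F) ∧ (x0 ∨ x0))
  step 8: (¬x0 ∨ ¬¬F) ∧ ¬((T ∧ F) ∧ (x0 ∨ x0))
  step 9: (¬x0 ∨ F) ∧ ¬((T ∧ F) ∧ (x0 ∨ x0))
  step 10: ¬x0 ∧ ¬((T ∧ F) ∧ (x0 ∨ x0))
  step 11: ¬x0 ∧ (¬(T ∧ F) ∨ ¬(x0 ∨ x0))
  step 12: ¬x0 ∧ ((¬T ∨ ¬F) ∨ ¬(x0 ∨ x0))
  step 13: ¬x0 ∧ ((F ∨ ¬F) ∨ ¬(x0 ∨ x0))
  step 14: ¬x0 ∧ (¬F ∨ ¬(x0 ∨ x0))
  step 15: ¬x0 ∧ (T ∨ ¬(x0 ∨ x0))
  step 16: ¬x0 ∧ T
  step 17: ¬x0

Answer: normal form = ¬x0  (in 17 steps)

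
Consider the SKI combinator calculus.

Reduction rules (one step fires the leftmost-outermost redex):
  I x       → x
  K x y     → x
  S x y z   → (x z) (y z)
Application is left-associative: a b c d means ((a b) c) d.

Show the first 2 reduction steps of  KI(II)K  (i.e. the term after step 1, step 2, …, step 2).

  start: KI(II)K
  →1  IK
  →2  K

Answer: after 2 steps: K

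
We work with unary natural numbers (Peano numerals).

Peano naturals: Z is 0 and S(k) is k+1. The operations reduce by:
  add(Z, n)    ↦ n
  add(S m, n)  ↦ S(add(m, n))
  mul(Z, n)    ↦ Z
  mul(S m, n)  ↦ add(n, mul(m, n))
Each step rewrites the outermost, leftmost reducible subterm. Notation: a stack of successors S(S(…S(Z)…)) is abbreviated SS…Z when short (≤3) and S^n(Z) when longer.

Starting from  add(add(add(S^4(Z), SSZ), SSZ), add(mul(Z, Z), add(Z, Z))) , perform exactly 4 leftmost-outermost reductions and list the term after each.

Answer: after 4 steps: S(add(add(S(add(SSZ, SSZ)), SSZ), add(mul(Z, Z), add(Z, Z))))

Reduction:
  start: add(add(add(S^4(Z), SSZ), SSZ), add(mul(Z, Z), add(Z, Z)))
  step 1: add(add(S(add(SSSZ, SSZ)), SSZ), add(mul(Z, Z), add(Z, Z)))
  step 2: add(S(add(add(SSSZ, SSZ), SSZ)), add(mul(Z, Z), add(Z, Z)))
  step 3: S(add(add(add(SSSZ, SSZ), SSZ), add(mul(Z, Z), add(Z, Z))))
  step 4: S(add(add(S(add(SSZ, SSZ)), SSZ), add(mul(Z, Z), add(Z, Z))))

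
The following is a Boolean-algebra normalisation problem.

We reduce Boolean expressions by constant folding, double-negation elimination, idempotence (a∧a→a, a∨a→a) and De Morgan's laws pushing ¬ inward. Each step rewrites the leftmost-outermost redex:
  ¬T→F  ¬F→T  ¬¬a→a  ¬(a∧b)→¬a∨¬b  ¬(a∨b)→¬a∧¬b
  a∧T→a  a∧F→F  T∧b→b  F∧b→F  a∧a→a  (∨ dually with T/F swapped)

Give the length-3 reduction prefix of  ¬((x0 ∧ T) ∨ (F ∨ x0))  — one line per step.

Answer: after 3 steps: (¬x0 ∨ F) ∧ ¬(F ∨ x0)

Reduction:
  start: ¬((x0 ∧ T) ∨ (F ∨ x0))
  →1  ¬(x0 ∧ T) ∧ ¬(F ∨ x0)
  →2  (¬x0 ∨ ¬T) ∧ ¬(F ∨ x0)
  →3  (¬x0 ∨ F) ∧ ¬(F ∨ x0)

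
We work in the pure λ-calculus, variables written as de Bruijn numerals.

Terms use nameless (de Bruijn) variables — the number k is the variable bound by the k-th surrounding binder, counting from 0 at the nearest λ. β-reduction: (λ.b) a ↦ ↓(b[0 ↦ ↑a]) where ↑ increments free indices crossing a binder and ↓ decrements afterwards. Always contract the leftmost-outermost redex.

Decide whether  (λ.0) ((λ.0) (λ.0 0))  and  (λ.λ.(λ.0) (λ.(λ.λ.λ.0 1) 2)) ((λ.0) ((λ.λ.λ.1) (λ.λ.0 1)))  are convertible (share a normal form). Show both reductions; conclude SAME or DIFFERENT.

Term A:
  start: (λ.0) ((λ.0) (λ.0 0))
  step 1: (λ.0) (λ.0 0)
  step 2: λ.0 0

Term B:
  start: (λ.λ.(λ.0) (λ.(λ.λ.λ.0 1) 2)) ((λ.0) ((λ.λ.λ.1) (λ.λ.0 1)))
  step 1: λ.(λ.0) (λ.(λ.λ.λ.0 1) ((λ.0) ((λ.λ.λ.1) (λ.λ.0 1))))
  step 2: λ.λ.(λ.λ.λ.0 1) ((λ.0) ((λ.λ.λ.1) (λ.λ.0 1)))
  step 3: λ.λ.λ.λ.0 1

Answer: DIFFERENT — A ⇓ λ.0 0, B ⇓ λ.λ.λ.λ.0 1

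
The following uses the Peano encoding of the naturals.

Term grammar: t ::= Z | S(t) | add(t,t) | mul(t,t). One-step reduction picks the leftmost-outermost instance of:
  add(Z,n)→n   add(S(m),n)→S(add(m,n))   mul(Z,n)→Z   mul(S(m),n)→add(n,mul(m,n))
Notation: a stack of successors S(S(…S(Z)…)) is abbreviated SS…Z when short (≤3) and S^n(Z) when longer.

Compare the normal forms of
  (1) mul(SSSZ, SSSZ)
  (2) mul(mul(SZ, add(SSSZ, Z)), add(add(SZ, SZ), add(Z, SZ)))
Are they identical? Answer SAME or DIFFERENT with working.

Answer: SAME — A ⇓ S^9(Z), B ⇓ S^9(Z)

Reduction:
Term A:
  start: mul(SSSZ, SSSZ)
  →1  add(SSSZ, mul(SSZ, SSSZ))
  →2  S(add(SSZ, mul(SSZ, SSSZ)))
  →3  S(S(add(SZ, mul(SSZ, SSSZ))))
  →4  S(S(S(add(Z, mul(SSZ, SSSZ)))))
  →5  S(S(S(mul(SSZ, SSSZ))))
  →6  S(S(S(add(SSSZ, mul(SZ, SSSZ)))))
  →7  S(S(S(S(add(SSZ, mul(SZ, SSSZ))))))
  →8  S(S(S(S(S(add(SZ, mul(SZ, SSSZ)))))))
  →9  S(S(S(S(S(S(add(Z, mul(SZ, SSSZ))))))))
  →10  S(S(S(S(S(S(mul(SZ, SSSZ)))))))
  →11  S(S(S(S(S(S(add(SSSZ, mul(Z, SSSZ))))))))
  →12  S(S(S(S(S(S(S(add(SSZ, mul(Z, SSSZ)))))))))
  →13  S(S(S(S(S(S(S(S(add(SZ, mul(Z, SSSZ))))))))))
  →14  S(S(S(S(S(S(S(S(S(add(Z, mul(Z, SSSZ)))))))))))
  →15  S(S(S(S(S(S(S(S(S(mul(Z, SSSZ))))))))))
  →16  S^9(Z)

Term B:
  start: mul(mul(SZ, add(SSSZ, Z)), add(add(SZ, SZ), add(Z, SZ)))
  →1  mul(add(add(SSSZ, Z), mul(Z, add(SSSZ, Z))), add(add(SZ, SZ), add(Z, SZ)))
  →2  mul(add(S(add(SSZ, Z)), mul(Z, add(SSSZ, Z))), add(add(SZ, SZ), add(Z, SZ)))
  →3  mul(S(add(add(SSZ, Z), mul(Z, add(SSSZ, Z)))), add(add(SZ, SZ), add(Z, SZ)))
  →4  add(add(add(SZ, SZ), add(Z, SZ)), mul(add(add(SSZ, Z), mul(Z, add(SSSZ, Z))), add(add(SZ, SZ), add(Z, SZ))))
  →5  add(add(S(add(Z, SZ)), add(Z, SZ)), mul(add(add(SSZ, Z), mul(Z, add(SSSZ, Z))), add(add(SZ, SZ), add(Z, SZ))))
  →6  add(S(add(add(Z, SZ), add(Z, SZ))), mul(add(add(SSZ, Z), mul(Z, add(SSSZ, Z))), add(add(SZ, SZ), add(Z, SZ))))
  →7  S(add(add(add(Z, SZ), add(Z, SZ)), mul(add(add(SSZ, Z), mul(Z, add(SSSZ, Z))), add(add(SZ, SZ), add(Z, SZ)))))
  →8  S(add(add(SZ, add(Z, SZ)), mul(add(add(SSZ, Z), mul(Z, add(SSSZ, Z))), add(add(SZ, SZ), add(Z, SZ)))))
  →9  S(add(S(add(Z, add(Z, SZ))), mul(add(add(SSZ, Z), mul(Z, add(SSSZ, Z))), add(add(SZ, SZ), add(Z, SZ)))))
  →10  S(S(add(add(Z, add(Z, SZ)), mul(add(add(SSZ, Z), mul(Z, add(SSSZ, Z))), add(add(SZ, SZ), add(Z, SZ))))))
  →11  S(S(add(add(Z, SZ), mul(add(add(SSZ, Z), mul(Z, add(SSSZ, Z))), add(add(SZ, SZ), add(Z, SZ))))))
  →12  S(S(add(SZ, mul(add(add(SSZ, Z), mul(Z, add(SSSZ, Z))), add(add(SZ, SZ), add(Z, SZ))))))
  →13  S(S(S(add(Z, mul(add(add(SSZ, Z), mul(Z, add(SSSZ, Z))), add(add(SZ, SZ), add(Z, SZ)))))))
  →14  S(S(S(mul(add(add(SSZ, Z), mul(Z, add(SSSZ, Z))), add(add(SZ, SZ), add(Z, SZ))))))
  →15  S(S(S(mul(add(S(add(SZ, Z)), mul(Z, add(SSSZ, Z))), add(add(SZ, SZ), add(Z, SZ))))))
  →16  S(S(S(mul(S(add(add(SZ, Z), mul(Z, add(SSSZ, Z)))), add(add(SZ, SZ), add(Z, SZ))))))
  →17  S(S(S(add(add(add(SZ, SZ), add(Z, SZ)), mul(add(add(SZ, Z), mul(Z, add(SSSZ, Z))), add(add(SZ, SZ), add(Z, SZ)))))))
  →18  S(S(S(add(add(S(add(Z, SZ)), add(Z, SZ)), mul(add(add(SZ, Z), mul(Z, add(SSSZ, Z))), add(add(SZ, SZ), add(Z, SZ)))))))
  →19  S(S(S(add(S(add(add(Z, SZ), add(Z, SZ))), mul(add(add(SZ, Z), mul(Z, add(SSSZ, Z))), add(add(SZ, SZ), add(Z, SZ)))))))
  →20  S(S(S(S(add(add(add(Z, SZ), add(Z, SZ)), mul(add(add(SZ, Z), mul(Z, add(SSSZ, Z))), add(add(SZ, SZ), add(Z, SZ))))))))
  →21  S(S(S(S(add(add(SZ, add(Z, SZ)), mul(add(add(SZ, Z), mul(Z, add(SSSZ, Z))), add(add(SZ, SZ), add(Z, SZ))))))))
  →22  S(S(S(S(add(S(add(Z, add(Z, SZ))), mul(add(add(SZ, Z), mul(Z, add(SSSZ, Z))), add(add(SZ, SZ), add(Z, SZ))))))))
  →23  S(S(S(S(S(add(add(Z, add(Z, SZ)), mul(add(add(SZ, Z), mul(Z, add(SSSZ, Z))), add(add(SZ, SZ), add(Z, SZ)))))))))
  →24  S(S(S(S(S(add(add(Z, SZ), mul(add(add(SZ, Z), mul(Z, add(SSSZ, Z))), add(add(SZ, SZ), add(Z, SZ)))))))))
  →25  S(S(S(S(S(add(SZ, mul(add(add(SZ, Z), mul(Z, add(SSSZ, Z))), add(add(SZ, SZ), add(Z, SZ)))))))))
  →26  S(S(S(S(S(S(add(Z, mul(add(add(SZ, Z), mul(Z, add(SSSZ, Z))), add(add(SZ, SZ), add(Z, SZ))))))))))
  →27  S(S(S(S(S(S(mul(add(add(SZ, Z), mul(Z, add(SSSZ, Z))), add(add(SZ, SZ), add(Z, SZ)))))))))
  →28  S(S(S(S(S(S(mul(add(S(add(Z, Z)), mul(Z, add(SSSZ, Z))), add(add(SZ, SZ), add(Z, SZ)))))))))
  →29  S(S(S(S(S(S(mul(S(add(add(Z, Z), mul(Z, add(SSSZ, Z)))), add(add(SZ, SZ), add(Z, SZ)))))))))
  →30  S(S(S(S(S(S(add(add(add(SZ, SZ), add(Z, SZ)), mul(add(add(Z, Z), mul(Z, add(SSSZ, Z))), add(add(SZ, SZ), add(Z, SZ))))))))))
  →31  S(S(S(S(S(S(add(add(S(add(Z, SZ)), add(Z, SZ)), mul(add(add(Z, Z), mul(Z, add(SSSZ, Z))), add(add(SZ, SZ), add(Z, SZ))))))))))
  →32  S(S(S(S(S(S(add(S(add(add(Z, SZ), add(Z, SZ))), mul(add(add(Z, Z), mul(Z, add(SSSZ, Z))), add(add(SZ, SZ), add(Z, SZ))))))))))
  →33  S(S(S(S(S(S(S(add(add(add(Z, SZ), add(Z, SZ)), mul(add(add(Z, Z), mul(Z, add(SSSZ, Z))), add(add(SZ, SZ), add(Z, SZ)))))))))))
  →34  S(S(S(S(S(S(S(add(add(SZ, add(Z, SZ)), mul(add(add(Z, Z), mul(Z, add(SSSZ, Z))), add(add(SZ, SZ), add(Z, SZ)))))))))))
  →35  S(S(S(S(S(S(S(add(S(add(Z, add(Z, SZ))), mul(add(add(Z, Z), mul(Z, add(SSSZ, Z))), add(add(SZ, SZ), add(Z, SZ)))))))))))
  →36  S(S(S(S(S(S(S(S(add(add(Z, add(Z, SZ)), mul(add(add(Z, Z), mul(Z, add(SSSZ, Z))), add(add(SZ, SZ), add(Z, SZ))))))))))))
  →37  S(S(S(S(S(S(S(S(add(add(Z, SZ), mul(add(add(Z, Z), mul(Z, add(SSSZ, Z))), add(add(SZ, SZ), add(Z, SZ))))))))))))
  →38  S(S(S(S(S(S(S(S(add(SZ, mul(add(add(Z, Z), mul(Z, add(SSSZ, Z))), add(add(SZ, SZ), add(Z, SZ))))))))))))
  →39  S(S(S(S(S(S(S(S(S(add(Z, mul(add(add(Z, Z), mul(Z, add(SSSZ, Z))), add(add(SZ, SZ), add(Z, SZ)))))))))))))
  →40  S(S(S(S(S(S(S(S(S(mul(add(add(Z, Z), mul(Z, add(SSSZ, Z))), add(add(SZ, SZ), add(Z, SZ))))))))))))
  →41  S(S(S(S(S(S(S(S(S(mul(add(Z, mul(Z, add(SSSZ, Z))), add(add(SZ, SZ), add(Z, SZ))))))))))))
  →42  S(S(S(S(S(S(S(S(S(mul(mul(Z, add(SSSZ, Z)), add(add(SZ, SZ), add(Z, SZ))))))))))))
  →43  S(S(S(S(S(S(S(S(S(mul(Z, add(add(SZ, SZ), add(Z, SZ))))))))))))
  →44  S^9(Z)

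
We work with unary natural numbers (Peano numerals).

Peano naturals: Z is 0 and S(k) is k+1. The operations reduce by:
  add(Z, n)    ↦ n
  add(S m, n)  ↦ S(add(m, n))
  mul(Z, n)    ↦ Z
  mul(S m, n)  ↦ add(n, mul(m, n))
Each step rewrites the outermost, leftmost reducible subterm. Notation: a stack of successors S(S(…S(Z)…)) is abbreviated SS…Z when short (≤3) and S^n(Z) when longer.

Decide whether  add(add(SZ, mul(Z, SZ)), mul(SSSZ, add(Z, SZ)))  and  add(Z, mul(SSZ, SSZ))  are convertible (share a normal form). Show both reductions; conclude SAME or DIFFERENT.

Answer: SAME — A ⇓ S^4(Z), B ⇓ S^4(Z)

Reduction:
Term A:
  start: add(add(SZ, mul(Z, SZ)), mul(SSSZ, add(Z, SZ)))
  step 1: add(S(add(Z, mul(Z, SZ))), mul(SSSZ, add(Z, SZ)))
  step 2: S(add(add(Z, mul(Z, SZ)), mul(SSSZ, add(Z, SZ))))
  step 3: S(add(mul(Z, SZ), mul(SSSZ, add(Z, SZ))))
  step 4: S(add(Z, mul(SSSZ, add(Z, SZ))))
  step 5: S(mul(SSSZ, add(Z, SZ)))
  step 6: S(add(add(Z, SZ), mul(SSZ, add(Z, SZ))))
  step 7: S(add(SZ, mul(SSZ, add(Z, SZ))))
  step 8: S(S(add(Z, mul(SSZ, add(Z, SZ)))))
  step 9: S(S(mul(SSZ, add(Z, SZ))))
  step 10: S(S(add(add(Z, SZ), mul(SZ, add(Z, SZ)))))
  step 11: S(S(add(SZ, mul(SZ, add(Z, SZ)))))
  step 12: S(S(S(add(Z, mul(SZ, add(Z, SZ))))))
  step 13: S(S(S(mul(SZ, add(Z, SZ)))))
  step 14: S(S(S(add(add(Z, SZ), mul(Z, add(Z, SZ))))))
  step 15: S(S(S(add(SZ, mul(Z, add(Z, SZ))))))
  step 16: S(S(S(S(add(Z, mul(Z, add(Z, SZ)))))))
  step 17: S(S(S(S(mul(Z, add(Z, SZ))))))
  step 18: S^4(Z)

Term B:
  start: add(Z, mul(SSZ, SSZ))
  step 1: mul(SSZ, SSZ)
  step 2: add(SSZ, mul(SZ, SSZ))
  step 3: S(add(SZ, mul(SZ, SSZ)))
  step 4: S(S(add(Z, mul(SZ, SSZ))))
  step 5: S(S(mul(SZ, SSZ)))
  step 6: S(S(add(SSZ, mul(Z, SSZ))))
  step 7: S(S(S(add(SZ, mul(Z, SSZ)))))
  step 8: S(S(S(S(add(Z, mul(Z, SSZ))))))
  step 9: S(S(S(S(mul(Z, SSZ)))))
  step 10: S^4(Z)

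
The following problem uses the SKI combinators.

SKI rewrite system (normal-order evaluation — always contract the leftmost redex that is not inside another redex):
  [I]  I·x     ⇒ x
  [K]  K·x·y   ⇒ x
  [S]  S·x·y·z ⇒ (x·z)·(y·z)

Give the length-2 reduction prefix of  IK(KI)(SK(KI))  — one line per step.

  start: IK(KI)(SK(KI))
  [1] K(KI)(SK(KI))
  [2] KI

Answer: after 2 steps: KI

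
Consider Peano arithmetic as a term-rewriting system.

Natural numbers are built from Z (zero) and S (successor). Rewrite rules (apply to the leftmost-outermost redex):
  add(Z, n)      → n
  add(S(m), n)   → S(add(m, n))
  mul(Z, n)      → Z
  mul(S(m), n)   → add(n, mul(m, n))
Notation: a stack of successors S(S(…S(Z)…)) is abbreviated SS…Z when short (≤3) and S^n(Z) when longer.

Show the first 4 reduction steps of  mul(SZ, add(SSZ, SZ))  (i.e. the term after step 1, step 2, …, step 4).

  start: mul(SZ, add(SSZ, SZ))
  →1  add(add(SSZ, SZ), mul(Z, add(SSZ, SZ)))
  →2  add(S(add(SZ, SZ)), mul(Z, add(SSZ, SZ)))
  →3  S(add(add(SZ, SZ), mul(Z, add(SSZ, SZ))))
  →4  S(add(S(add(Z, SZ)), mul(Z, add(SSZ, SZ))))

Answer: after 4 steps: S(add(S(add(Z, SZ)), mul(Z, add(SSZ, SZ))))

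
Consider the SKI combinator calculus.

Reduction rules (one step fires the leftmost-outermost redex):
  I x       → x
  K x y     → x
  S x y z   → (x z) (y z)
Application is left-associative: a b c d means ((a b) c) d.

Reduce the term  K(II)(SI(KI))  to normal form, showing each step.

Answer: normal form = I  (in 2 steps)

Working:
  start: K(II)(SI(KI))
  →1  II
  →2  I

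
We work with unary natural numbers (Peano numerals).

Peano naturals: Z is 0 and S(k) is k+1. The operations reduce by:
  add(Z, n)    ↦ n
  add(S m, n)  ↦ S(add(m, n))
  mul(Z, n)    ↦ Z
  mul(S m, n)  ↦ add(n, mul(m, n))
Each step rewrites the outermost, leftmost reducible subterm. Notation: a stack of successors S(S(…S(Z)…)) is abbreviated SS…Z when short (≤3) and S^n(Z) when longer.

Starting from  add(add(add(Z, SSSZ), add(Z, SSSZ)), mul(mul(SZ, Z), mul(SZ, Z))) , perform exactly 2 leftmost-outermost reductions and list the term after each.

Answer: after 2 steps: add(S(add(SSZ, add(Z, SSSZ))), mul(mul(SZ, Z), mul(SZ, Z)))

Derivation:
  start: add(add(add(Z, SSSZ), add(Z, SSSZ)), mul(mul(SZ, Z), mul(SZ, Z)))
  step 1: add(add(SSSZ, add(Z, SSSZ)), mul(mul(SZ, Z), mul(SZ, Z)))
  step 2: add(S(add(SSZ, add(Z, SSSZ))), mul(mul(SZ, Z), mul(SZ, Z)))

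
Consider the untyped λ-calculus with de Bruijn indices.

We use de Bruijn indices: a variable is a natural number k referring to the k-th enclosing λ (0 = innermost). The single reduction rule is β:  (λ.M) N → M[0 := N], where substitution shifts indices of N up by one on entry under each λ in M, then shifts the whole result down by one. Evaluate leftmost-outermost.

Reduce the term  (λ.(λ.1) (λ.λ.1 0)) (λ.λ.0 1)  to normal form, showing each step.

  start: (λ.(λ.1) (λ.λ.1 0)) (λ.λ.0 1)
  step 1: (λ.λ.λ.0 1) (λ.λ.1 0)
  step 2: λ.λ.0 1

Answer: normal form = λ.λ.0 1  (in 2 steps)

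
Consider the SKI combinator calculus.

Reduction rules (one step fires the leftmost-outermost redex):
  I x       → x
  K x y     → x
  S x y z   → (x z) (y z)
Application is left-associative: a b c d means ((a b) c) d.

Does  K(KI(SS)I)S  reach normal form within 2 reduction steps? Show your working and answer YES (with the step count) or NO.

Answer: NO — after 2 steps the term is II, not yet normal

Reduction:
  start: K(KI(SS)I)S
  [1] KI(SS)I
  [2] II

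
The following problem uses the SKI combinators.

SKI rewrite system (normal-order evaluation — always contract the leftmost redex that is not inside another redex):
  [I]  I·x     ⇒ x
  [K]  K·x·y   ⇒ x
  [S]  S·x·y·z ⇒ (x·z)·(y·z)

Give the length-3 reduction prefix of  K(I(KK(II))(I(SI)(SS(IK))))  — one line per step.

Answer: after 3 steps: K(K(SI(SS(IK))))

Working:
  start: K(I(KK(II))(I(SI)(SS(IK))))
  [1] K(KK(II)(I(SI)(SS(IK))))
  [2] K(K(I(SI)(SS(IK))))
  [3] K(K(SI(SS(IK))))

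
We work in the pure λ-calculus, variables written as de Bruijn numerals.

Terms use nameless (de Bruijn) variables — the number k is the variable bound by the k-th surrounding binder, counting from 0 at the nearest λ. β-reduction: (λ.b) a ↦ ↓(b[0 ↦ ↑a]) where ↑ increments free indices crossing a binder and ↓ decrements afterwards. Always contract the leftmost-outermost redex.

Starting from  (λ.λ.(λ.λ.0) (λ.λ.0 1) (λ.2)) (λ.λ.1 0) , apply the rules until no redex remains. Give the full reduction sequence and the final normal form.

Answer: normal form = λ.λ.λ.λ.1 0  (in 3 steps)

Derivation:
  start: (λ.λ.(λ.λ.0) (λ.λ.0 1) (λ.2)) (λ.λ.1 0)
  [1] λ.(λ.λ.0) (λ.λ.0 1) (λ.λ.λ.1 0)
  [2] λ.(λ.0) (λ.λ.λ.1 0)
  [3] λ.λ.λ.λ.1 0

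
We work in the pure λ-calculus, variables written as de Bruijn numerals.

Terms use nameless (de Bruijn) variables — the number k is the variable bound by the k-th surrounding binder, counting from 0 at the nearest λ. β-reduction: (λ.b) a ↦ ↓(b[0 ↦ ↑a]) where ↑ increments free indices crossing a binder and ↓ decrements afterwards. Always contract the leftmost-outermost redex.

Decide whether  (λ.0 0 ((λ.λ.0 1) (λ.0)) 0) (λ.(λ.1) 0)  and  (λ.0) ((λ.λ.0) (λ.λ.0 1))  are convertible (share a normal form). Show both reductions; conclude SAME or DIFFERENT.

Answer: SAME — A ⇓ λ.0, B ⇓ λ.0

Reduction:
Term A:
  start: (λ.0 0 ((λ.λ.0 1) (λ.0)) 0) (λ.(λ.1) 0)
  [1] (λ.(λ.1) 0) (λ.(λ.1) 0) ((λ.λ.0 1) (λ.0)) (λ.(λ.1) 0)
  [2] (λ.λ.(λ.1) 0) (λ.(λ.1) 0) ((λ.λ.0 1) (λ.0)) (λ.(λ.1) 0)
  [3] (λ.(λ.1) 0) ((λ.λ.0 1) (λ.0)) (λ.(λ.1) 0)
  [4] (λ.(λ.λ.0 1) (λ.0)) ((λ.λ.0 1) (λ.0)) (λ.(λ.1) 0)
  [5] (λ.λ.0 1) (λ.0) (λ.(λ.1) 0)
  [6] (λ.0 (λ.0)) (λ.(λ.1) 0)
  [7] (λ.(λ.1) 0) (λ.0)
  [8] (λ.λ.0) (λ.0)
  [9] λ.0

Term B:
  start: (λ.0) ((λ.λ.0) (λ.λ.0 1))
  [1] (λ.λ.0) (λ.λ.0 1)
  [2] λ.0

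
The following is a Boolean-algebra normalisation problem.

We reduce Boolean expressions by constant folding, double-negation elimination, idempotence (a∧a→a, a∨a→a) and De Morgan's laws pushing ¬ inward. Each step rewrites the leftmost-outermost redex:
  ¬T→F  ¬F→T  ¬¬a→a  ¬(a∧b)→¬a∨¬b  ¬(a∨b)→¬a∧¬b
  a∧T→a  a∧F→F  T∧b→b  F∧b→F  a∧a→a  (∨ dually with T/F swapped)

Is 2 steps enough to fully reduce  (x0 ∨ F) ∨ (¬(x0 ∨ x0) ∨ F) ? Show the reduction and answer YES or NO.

  start: (x0 ∨ F) ∨ (¬(x0 ∨ x0) ∨ F)
  [1] x0 ∨ (¬(x0 ∨ x0) ∨ F)
  [2] x0 ∨ ¬(x0 ∨ x0)

Answer: NO — after 2 steps the term is x0 ∨ ¬(x0 ∨ x0), not yet normal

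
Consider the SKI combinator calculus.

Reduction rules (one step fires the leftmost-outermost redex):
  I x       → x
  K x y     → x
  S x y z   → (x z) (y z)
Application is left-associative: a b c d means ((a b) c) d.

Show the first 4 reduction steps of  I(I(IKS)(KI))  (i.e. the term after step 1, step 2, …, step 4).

  start: I(I(IKS)(KI))
  →1  I(IKS)(KI)
  →2  IKS(KI)
  →3  KS(KI)
  →4  S

Answer: after 4 steps: S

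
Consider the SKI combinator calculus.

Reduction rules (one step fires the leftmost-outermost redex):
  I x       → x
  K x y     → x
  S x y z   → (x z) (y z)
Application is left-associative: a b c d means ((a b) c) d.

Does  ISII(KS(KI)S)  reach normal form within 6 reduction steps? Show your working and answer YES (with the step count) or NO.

Answer: YES — reaches normal form SS(SS) in 6 ≤ 6 steps

Derivation:
  start: ISII(KS(KI)S)
  step 1: SII(KS(KI)S)
  step 2: I(KS(KI)S)(I(KS(KI)S))
  step 3: KS(KI)S(I(KS(KI)S))
  step 4: SS(I(KS(KI)S))
  step 5: SS(KS(KI)S)
  step 6: SS(SS)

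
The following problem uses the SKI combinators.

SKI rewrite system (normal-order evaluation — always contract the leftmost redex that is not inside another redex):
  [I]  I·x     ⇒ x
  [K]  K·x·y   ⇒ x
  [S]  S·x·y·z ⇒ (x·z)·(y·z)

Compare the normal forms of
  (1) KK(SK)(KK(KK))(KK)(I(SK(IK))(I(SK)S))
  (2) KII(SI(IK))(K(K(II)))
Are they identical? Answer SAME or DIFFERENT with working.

Answer: DIFFERENT — A ⇓ K(SKS), B ⇓ KI

Derivation:
Term A:
  start: KK(SK)(KK(KK))(KK)(I(SK(IK))(I(SK)S))
  →1  K(KK(KK))(KK)(I(SK(IK))(I(SK)S))
  →2  KK(KK)(I(SK(IK))(I(SK)S))
  →3  K(I(SK(IK))(I(SK)S))
  →4  K(SK(IK)(I(SK)S))
  →5  K(K(I(SK)S)(IK(I(SK)S)))
  →6  K(I(SK)S)
  →7  K(SKS)

Term B:
  start: KII(SI(IK))(K(K(II)))
  →1  I(SI(IK))(K(K(II)))
  →2  SI(IK)(K(K(II)))
  →3  I(K(K(II)))(IK(K(K(II))))
  →4  K(K(II))(IK(K(K(II))))
  →5  K(II)
  →6  KI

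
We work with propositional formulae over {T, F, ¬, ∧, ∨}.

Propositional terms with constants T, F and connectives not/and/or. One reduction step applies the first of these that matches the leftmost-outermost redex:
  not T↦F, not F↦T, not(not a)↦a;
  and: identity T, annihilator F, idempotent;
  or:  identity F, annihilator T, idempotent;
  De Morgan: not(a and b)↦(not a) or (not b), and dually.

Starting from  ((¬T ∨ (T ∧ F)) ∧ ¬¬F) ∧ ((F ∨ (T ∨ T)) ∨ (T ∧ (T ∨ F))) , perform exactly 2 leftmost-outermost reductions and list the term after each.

  start: ((¬T ∨ (T ∧ F)) ∧ ¬¬F) ∧ ((F ∨ (T ∨ T)) ∨ (T ∧ (T ∨ F)))
  step 1: ((F ∨ (T ∧ F)) ∧ ¬¬F) ∧ ((F ∨ (T ∨ T)) ∨ (T ∧ (T ∨ F)))
  step 2: ((T ∧ F) ∧ ¬¬F) ∧ ((F ∨ (T ∨ T)) ∨ (T ∧ (T ∨ F)))

Answer: after 2 steps: ((T ∧ F) ∧ ¬¬F) ∧ ((F ∨ (T ∨ T)) ∨ (T ∧ (T ∨ F)))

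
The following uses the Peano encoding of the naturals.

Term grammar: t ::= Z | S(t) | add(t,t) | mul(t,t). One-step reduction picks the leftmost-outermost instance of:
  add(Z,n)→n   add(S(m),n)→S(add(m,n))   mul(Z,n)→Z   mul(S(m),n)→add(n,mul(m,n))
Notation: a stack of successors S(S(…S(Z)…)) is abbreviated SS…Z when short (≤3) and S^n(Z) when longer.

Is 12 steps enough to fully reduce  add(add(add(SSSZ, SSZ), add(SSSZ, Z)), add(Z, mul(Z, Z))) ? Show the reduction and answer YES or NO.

Answer: NO — after 12 steps the term is S(S(S(S(add(add(SZ, add(SSSZ, Z)), add(Z, mul(Z, Z))))))), not yet normal

Working:
  start: add(add(add(SSSZ, SSZ), add(SSSZ, Z)), add(Z, mul(Z, Z)))
  [1] add(add(S(add(SSZ, SSZ)), add(SSSZ, Z)), add(Z, mul(Z, Z)))
  [2] add(S(add(add(SSZ, SSZ), add(SSSZ, Z))), add(Z, mul(Z, Z)))
  [3] S(add(add(add(SSZ, SSZ), add(SSSZ, Z)), add(Z, mul(Z, Z))))
  [4] S(add(add(S(add(SZ, SSZ)), add(SSSZ, Z)), add(Z, mul(Z, Z))))
  [5] S(add(S(add(add(SZ, SSZ), add(SSSZ, Z))), add(Z, mul(Z, Z))))
  [6] S(S(add(add(add(SZ, SSZ), add(SSSZ, Z)), add(Z, mul(Z, Z)))))
  [7] S(S(add(add(S(add(Z, SSZ)), add(SSSZ, Z)), add(Z, mul(Z, Z)))))
  [8] S(S(add(S(add(add(Z, SSZ), add(SSSZ, Z))), add(Z, mul(Z, Z)))))
  [9] S(S(S(add(add(add(Z, SSZ), add(SSSZ, Z)), add(Z, mul(Z, Z))))))
  [10] S(S(S(add(add(SSZ, add(SSSZ, Z)), add(Z, mul(Z, Z))))))
  [11] S(S(S(add(S(add(SZ, add(SSSZ, Z))), add(Z, mul(Z, Z))))))
  [12] S(S(S(S(add(add(SZ, add(SSSZ, Z)), add(Z, mul(Z, Z)))))))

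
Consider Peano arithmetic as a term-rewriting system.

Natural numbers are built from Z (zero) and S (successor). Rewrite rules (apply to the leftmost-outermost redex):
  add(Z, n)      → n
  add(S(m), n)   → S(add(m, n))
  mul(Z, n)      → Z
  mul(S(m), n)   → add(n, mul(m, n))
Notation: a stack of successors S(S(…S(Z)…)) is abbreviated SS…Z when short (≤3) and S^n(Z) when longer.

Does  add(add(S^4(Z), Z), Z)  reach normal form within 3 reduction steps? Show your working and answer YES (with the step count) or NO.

  start: add(add(S^4(Z), Z), Z)
  [1] add(S(add(SSSZ, Z)), Z)
  [2] S(add(add(SSSZ, Z), Z))
  [3] S(add(S(add(SSZ, Z)), Z))

Answer: NO — after 3 steps the term is S(add(S(add(SSZ, Z)), Z)), not yet normal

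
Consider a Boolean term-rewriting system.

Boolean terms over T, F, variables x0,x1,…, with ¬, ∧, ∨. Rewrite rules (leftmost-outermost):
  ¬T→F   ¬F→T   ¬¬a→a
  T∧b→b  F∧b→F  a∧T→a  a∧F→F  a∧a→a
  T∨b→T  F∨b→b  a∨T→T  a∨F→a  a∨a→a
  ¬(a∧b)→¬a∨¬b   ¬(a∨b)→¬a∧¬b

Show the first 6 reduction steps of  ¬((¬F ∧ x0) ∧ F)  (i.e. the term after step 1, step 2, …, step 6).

Answer: after 6 steps: T

Working:
  start: ¬((¬F ∧ x0) ∧ F)
  [1] ¬(¬F ∧ x0) ∨ ¬F
  [2] (¬¬F ∨ ¬x0) ∨ ¬F
  [3] (F ∨ ¬x0) ∨ ¬F
  [4] ¬x0 ∨ ¬F
  [5] ¬x0 ∨ T
  [6] T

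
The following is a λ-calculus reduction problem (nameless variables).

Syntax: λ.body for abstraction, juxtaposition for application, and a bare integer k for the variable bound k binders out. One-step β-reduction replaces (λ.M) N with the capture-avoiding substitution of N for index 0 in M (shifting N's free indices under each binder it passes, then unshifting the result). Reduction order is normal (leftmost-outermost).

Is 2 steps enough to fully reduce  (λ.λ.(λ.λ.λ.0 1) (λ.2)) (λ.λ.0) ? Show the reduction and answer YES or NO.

Answer: YES — reaches normal form λ.λ.λ.0 1 in 2 ≤ 2 steps

Derivation:
  start: (λ.λ.(λ.λ.λ.0 1) (λ.2)) (λ.λ.0)
  →1  λ.(λ.λ.λ.0 1) (λ.λ.λ.0)
  →2  λ.λ.λ.0 1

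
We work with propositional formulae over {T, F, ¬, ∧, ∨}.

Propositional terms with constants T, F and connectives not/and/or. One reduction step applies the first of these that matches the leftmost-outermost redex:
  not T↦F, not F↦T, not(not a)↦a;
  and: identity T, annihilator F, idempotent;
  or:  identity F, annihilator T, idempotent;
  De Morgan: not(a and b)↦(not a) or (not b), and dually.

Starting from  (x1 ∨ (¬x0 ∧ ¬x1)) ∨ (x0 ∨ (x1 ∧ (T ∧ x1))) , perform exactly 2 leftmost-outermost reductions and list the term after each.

Answer: after 2 steps: (x1 ∨ (¬x0 ∧ ¬x1)) ∨ (x0 ∨ x1)

Working:
  start: (x1 ∨ (¬x0 ∧ ¬x1)) ∨ (x0 ∨ (x1 ∧ (T ∧ x1)))
  [1] (x1 ∨ (¬x0 ∧ ¬x1)) ∨ (x0 ∨ (x1 ∧ x1))
  [2] (x1 ∨ (¬x0 ∧ ¬x1)) ∨ (x0 ∨ x1)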